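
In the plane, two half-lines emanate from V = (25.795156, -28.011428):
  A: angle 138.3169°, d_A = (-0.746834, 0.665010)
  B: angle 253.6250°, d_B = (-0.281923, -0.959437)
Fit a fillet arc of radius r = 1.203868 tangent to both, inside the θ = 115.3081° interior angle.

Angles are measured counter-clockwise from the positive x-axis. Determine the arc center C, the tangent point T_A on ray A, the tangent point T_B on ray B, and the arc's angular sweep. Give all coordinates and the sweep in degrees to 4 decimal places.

center=(24.4252,-28.4035) T_A=(25.2258,-27.5044) T_B=(25.5802,-28.7429) sweep=64.6919

bisector direction at 195.9710° = (-0.961401,-0.275150)
center distance |VC| = r/sin(θ/2) = 1.203868/sin(57.6540°) = 1.424977
C = V + |VC|·bis = (24.4252,-28.4035)
T_A = V + ((C−V)·d_A)·d_A = V + 0.7624·d_A = (25.2258,-27.5044)
T_B = V + ((C−V)·d_B)·d_B = V + 0.7624·d_B = (25.5802,-28.7429)
sweep = 180° − θ = 64.6919°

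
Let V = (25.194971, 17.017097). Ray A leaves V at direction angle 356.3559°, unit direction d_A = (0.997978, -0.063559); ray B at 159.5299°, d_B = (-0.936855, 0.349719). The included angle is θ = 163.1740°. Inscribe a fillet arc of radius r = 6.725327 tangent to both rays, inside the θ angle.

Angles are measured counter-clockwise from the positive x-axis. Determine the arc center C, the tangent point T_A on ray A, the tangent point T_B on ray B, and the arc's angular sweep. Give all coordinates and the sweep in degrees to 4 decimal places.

center=(26.6151,23.6656) T_A=(26.1876,16.9539) T_B=(24.2631,17.3650) sweep=16.8260

bisector direction at 77.9429° = (0.208886,0.977940)
center distance |VC| = r/sin(θ/2) = 6.725327/sin(81.5870°) = 6.798484
C = V + |VC|·bis = (26.6151,23.6656)
T_A = V + ((C−V)·d_A)·d_A = V + 0.9947·d_A = (26.1876,16.9539)
T_B = V + ((C−V)·d_B)·d_B = V + 0.9947·d_B = (24.2631,17.3650)
sweep = 180° − θ = 16.8260°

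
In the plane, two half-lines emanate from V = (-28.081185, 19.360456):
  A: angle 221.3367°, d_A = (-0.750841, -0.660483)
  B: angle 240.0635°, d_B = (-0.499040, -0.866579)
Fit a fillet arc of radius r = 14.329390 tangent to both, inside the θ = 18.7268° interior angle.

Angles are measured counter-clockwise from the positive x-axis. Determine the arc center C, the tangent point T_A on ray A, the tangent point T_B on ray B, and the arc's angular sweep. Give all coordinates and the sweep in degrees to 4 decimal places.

center=(-83.8659,-48.7955) T_A=(-93.3303,-38.0364) T_B=(-71.4484,-55.9464) sweep=161.2732

bisector direction at 230.7001° = (-0.633380,-0.773841)
center distance |VC| = r/sin(θ/2) = 14.329390/sin(9.3634°) = 88.074784
C = V + |VC|·bis = (-83.8659,-48.7955)
T_A = V + ((C−V)·d_A)·d_A = V + 86.9013·d_A = (-93.3303,-38.0364)
T_B = V + ((C−V)·d_B)·d_B = V + 86.9013·d_B = (-71.4484,-55.9464)
sweep = 180° − θ = 161.2732°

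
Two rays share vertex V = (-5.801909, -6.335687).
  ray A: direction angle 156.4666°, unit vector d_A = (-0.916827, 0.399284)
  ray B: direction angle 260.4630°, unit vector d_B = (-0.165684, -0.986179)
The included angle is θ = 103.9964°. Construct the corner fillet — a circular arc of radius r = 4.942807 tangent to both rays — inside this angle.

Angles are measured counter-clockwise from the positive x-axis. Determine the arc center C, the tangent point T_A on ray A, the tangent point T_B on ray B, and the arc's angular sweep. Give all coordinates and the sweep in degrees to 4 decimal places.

center=(-11.3163,-9.3254) T_A=(-9.3427,-4.7937) T_B=(-6.4418,-10.1443) sweep=76.0036

bisector direction at 208.4648° = (-0.879110,-0.476619)
center distance |VC| = r/sin(θ/2) = 4.942807/sin(51.9982°) = 6.272666
C = V + |VC|·bis = (-11.3163,-9.3254)
T_A = V + ((C−V)·d_A)·d_A = V + 3.8620·d_A = (-9.3427,-4.7937)
T_B = V + ((C−V)·d_B)·d_B = V + 3.8620·d_B = (-6.4418,-10.1443)
sweep = 180° − θ = 76.0036°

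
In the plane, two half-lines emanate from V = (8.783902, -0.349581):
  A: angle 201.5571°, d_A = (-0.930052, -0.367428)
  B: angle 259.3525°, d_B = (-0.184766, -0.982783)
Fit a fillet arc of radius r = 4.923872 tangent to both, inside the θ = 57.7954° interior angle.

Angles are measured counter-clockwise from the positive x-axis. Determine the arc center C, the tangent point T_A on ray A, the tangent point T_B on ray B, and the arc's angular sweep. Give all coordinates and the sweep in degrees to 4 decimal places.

bisector direction at 230.4548° = (-0.636687,-0.771123)
center distance |VC| = r/sin(θ/2) = 4.923872/sin(28.8977°) = 10.189136
C = V + |VC|·bis = (2.2966,-8.2067)
T_A = V + ((C−V)·d_A)·d_A = V + 8.9204·d_A = (0.4874,-3.6272)
T_B = V + ((C−V)·d_B)·d_B = V + 8.9204·d_B = (7.1357,-9.1164)
sweep = 180° − θ = 122.2046°

center=(2.2966,-8.2067) T_A=(0.4874,-3.6272) T_B=(7.1357,-9.1164) sweep=122.2046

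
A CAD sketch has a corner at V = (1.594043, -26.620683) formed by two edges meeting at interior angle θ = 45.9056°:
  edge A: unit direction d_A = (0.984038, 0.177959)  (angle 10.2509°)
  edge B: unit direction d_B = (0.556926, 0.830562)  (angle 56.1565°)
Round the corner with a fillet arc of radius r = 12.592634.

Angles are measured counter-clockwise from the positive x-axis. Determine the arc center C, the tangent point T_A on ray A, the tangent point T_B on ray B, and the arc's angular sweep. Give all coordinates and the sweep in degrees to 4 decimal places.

bisector direction at 33.2037° = (0.836729,0.547617)
center distance |VC| = r/sin(θ/2) = 12.592634/sin(22.9528°) = 32.291066
C = V + |VC|·bis = (28.6129,-8.9375)
T_A = V + ((C−V)·d_A)·d_A = V + 29.7345·d_A = (30.8539,-21.3292)
T_B = V + ((C−V)·d_B)·d_B = V + 29.7345·d_B = (18.1540,-1.9244)
sweep = 180° − θ = 134.0944°

center=(28.6129,-8.9375) T_A=(30.8539,-21.3292) T_B=(18.1540,-1.9244) sweep=134.0944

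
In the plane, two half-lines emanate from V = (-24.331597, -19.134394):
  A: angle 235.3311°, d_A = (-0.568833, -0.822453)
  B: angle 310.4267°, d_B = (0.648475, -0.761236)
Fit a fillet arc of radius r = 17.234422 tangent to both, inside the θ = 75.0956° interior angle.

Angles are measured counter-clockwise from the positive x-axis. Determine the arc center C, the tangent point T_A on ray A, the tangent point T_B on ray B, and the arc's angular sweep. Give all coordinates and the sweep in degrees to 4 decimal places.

bisector direction at 272.8789° = (0.050225,-0.998738)
center distance |VC| = r/sin(θ/2) = 17.234422/sin(37.5478°) = 28.279897
C = V + |VC|·bis = (-22.9112,-47.3786)
T_A = V + ((C−V)·d_A)·d_A = V + 22.4216·d_A = (-37.0857,-37.5751)
T_B = V + ((C−V)·d_B)·d_B = V + 22.4216·d_B = (-9.7918,-36.2025)
sweep = 180° − θ = 104.9044°

center=(-22.9112,-47.3786) T_A=(-37.0857,-37.5751) T_B=(-9.7918,-36.2025) sweep=104.9044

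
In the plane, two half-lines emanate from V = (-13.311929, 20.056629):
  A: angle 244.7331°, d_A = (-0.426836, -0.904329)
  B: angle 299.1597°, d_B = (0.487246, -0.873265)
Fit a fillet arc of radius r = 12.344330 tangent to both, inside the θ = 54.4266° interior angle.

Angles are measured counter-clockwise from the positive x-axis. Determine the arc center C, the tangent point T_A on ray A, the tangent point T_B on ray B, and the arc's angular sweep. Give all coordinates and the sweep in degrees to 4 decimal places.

center=(-12.3951,-6.9215) T_A=(-23.5584,-1.6525) T_B=(-1.6152,-0.9068) sweep=125.5734

bisector direction at 271.9464° = (0.033965,-0.999423)
center distance |VC| = r/sin(θ/2) = 12.344330/sin(27.2133°) = 26.993685
C = V + |VC|·bis = (-12.3951,-6.9215)
T_A = V + ((C−V)·d_A)·d_A = V + 24.0058·d_A = (-23.5584,-1.6525)
T_B = V + ((C−V)·d_B)·d_B = V + 24.0058·d_B = (-1.6152,-0.9068)
sweep = 180° − θ = 125.5734°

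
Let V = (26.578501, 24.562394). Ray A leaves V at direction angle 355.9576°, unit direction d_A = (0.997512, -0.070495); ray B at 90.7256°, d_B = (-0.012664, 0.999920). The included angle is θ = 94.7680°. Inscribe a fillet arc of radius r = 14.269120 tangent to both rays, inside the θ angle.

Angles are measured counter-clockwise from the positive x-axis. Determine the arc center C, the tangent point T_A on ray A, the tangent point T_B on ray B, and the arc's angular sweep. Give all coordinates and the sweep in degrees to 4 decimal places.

bisector direction at 43.3416° = (0.727275,0.686347)
center distance |VC| = r/sin(θ/2) = 14.269120/sin(47.3840°) = 19.389814
C = V + |VC|·bis = (40.6802,37.8705)
T_A = V + ((C−V)·d_A)·d_A = V + 13.1285·d_A = (39.6743,23.6369)
T_B = V + ((C−V)·d_B)·d_B = V + 13.1285·d_B = (26.4122,37.6898)
sweep = 180° − θ = 85.2320°

center=(40.6802,37.8705) T_A=(39.6743,23.6369) T_B=(26.4122,37.6898) sweep=85.2320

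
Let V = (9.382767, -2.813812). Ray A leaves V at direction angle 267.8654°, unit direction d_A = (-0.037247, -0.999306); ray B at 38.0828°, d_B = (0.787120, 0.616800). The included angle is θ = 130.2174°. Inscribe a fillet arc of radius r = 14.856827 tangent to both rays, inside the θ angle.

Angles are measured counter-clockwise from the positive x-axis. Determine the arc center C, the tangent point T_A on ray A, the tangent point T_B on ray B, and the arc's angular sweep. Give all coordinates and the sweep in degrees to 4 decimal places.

center=(23.9725,-10.2560) T_A=(9.1260,-9.7026) T_B=(14.8088,1.4381) sweep=49.7826

bisector direction at 332.9741° = (0.890801,-0.454393)
center distance |VC| = r/sin(θ/2) = 14.856827/sin(65.1087°) = 16.378235
C = V + |VC|·bis = (23.9725,-10.2560)
T_A = V + ((C−V)·d_A)·d_A = V + 6.8936·d_A = (9.1260,-9.7026)
T_B = V + ((C−V)·d_B)·d_B = V + 6.8936·d_B = (14.8088,1.4381)
sweep = 180° − θ = 49.7826°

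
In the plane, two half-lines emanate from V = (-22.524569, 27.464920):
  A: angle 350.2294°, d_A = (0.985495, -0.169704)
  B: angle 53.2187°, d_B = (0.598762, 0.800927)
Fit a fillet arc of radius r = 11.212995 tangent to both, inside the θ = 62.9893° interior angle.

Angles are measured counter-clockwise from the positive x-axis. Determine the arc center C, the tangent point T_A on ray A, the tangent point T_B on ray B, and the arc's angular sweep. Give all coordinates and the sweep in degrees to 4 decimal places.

center=(-2.5854,35.4094) T_A=(-4.4883,24.3590) T_B=(-11.5662,42.1233) sweep=117.0107

bisector direction at 21.7240° = (0.928977,0.370137)
center distance |VC| = r/sin(θ/2) = 11.212995/sin(31.4947°) = 21.463607
C = V + |VC|·bis = (-2.5854,35.4094)
T_A = V + ((C−V)·d_A)·d_A = V + 18.3018·d_A = (-4.4883,24.3590)
T_B = V + ((C−V)·d_B)·d_B = V + 18.3018·d_B = (-11.5662,42.1233)
sweep = 180° − θ = 117.0107°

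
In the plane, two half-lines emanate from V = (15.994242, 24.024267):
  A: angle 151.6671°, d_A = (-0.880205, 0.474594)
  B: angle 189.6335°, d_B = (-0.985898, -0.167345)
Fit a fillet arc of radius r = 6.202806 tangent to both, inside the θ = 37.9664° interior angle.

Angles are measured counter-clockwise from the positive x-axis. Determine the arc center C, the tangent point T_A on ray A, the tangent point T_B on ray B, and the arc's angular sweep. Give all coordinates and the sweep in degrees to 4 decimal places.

bisector direction at 170.6503° = (-0.986715,0.162460)
center distance |VC| = r/sin(θ/2) = 6.202806/sin(18.9832°) = 19.068489
C = V + |VC|·bis = (-2.8209,27.1221)
T_A = V + ((C−V)·d_A)·d_A = V + 18.0314·d_A = (0.1229,32.5819)
T_B = V + ((C−V)·d_B)·d_B = V + 18.0314·d_B = (-1.7829,21.0068)
sweep = 180° − θ = 142.0336°

center=(-2.8209,27.1221) T_A=(0.1229,32.5819) T_B=(-1.7829,21.0068) sweep=142.0336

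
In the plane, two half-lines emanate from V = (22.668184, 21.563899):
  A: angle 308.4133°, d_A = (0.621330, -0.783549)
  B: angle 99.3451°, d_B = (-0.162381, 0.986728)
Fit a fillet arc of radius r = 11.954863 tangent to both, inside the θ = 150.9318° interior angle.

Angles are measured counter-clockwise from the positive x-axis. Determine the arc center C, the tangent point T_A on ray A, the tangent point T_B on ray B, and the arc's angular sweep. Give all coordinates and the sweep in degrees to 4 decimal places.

bisector direction at 23.8792° = (0.914401,0.404810)
center distance |VC| = r/sin(θ/2) = 11.954863/sin(75.4659°) = 12.350085
C = V + |VC|·bis = (33.9611,26.5633)
T_A = V + ((C−V)·d_A)·d_A = V + 3.0993·d_A = (24.5939,19.1354)
T_B = V + ((C−V)·d_B)·d_B = V + 3.0993·d_B = (22.1649,24.6221)
sweep = 180° − θ = 29.0682°

center=(33.9611,26.5633) T_A=(24.5939,19.1354) T_B=(22.1649,24.6221) sweep=29.0682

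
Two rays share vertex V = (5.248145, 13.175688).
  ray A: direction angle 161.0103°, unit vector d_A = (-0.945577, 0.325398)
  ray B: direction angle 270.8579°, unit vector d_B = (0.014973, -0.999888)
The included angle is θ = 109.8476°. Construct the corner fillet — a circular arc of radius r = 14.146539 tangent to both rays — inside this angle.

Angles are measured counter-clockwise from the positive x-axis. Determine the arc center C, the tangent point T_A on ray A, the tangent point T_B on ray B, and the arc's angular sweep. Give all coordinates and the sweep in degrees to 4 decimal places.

bisector direction at 215.9341° = (-0.809693,-0.586854)
center distance |VC| = r/sin(θ/2) = 14.146539/sin(54.9238°) = 17.285848
C = V + |VC|·bis = (-8.7481,3.0314)
T_A = V + ((C−V)·d_A)·d_A = V + 9.9336·d_A = (-4.1448,16.4081)
T_B = V + ((C−V)·d_B)·d_B = V + 9.9336·d_B = (5.3969,3.2432)
sweep = 180° − θ = 70.1524°

center=(-8.7481,3.0314) T_A=(-4.1448,16.4081) T_B=(5.3969,3.2432) sweep=70.1524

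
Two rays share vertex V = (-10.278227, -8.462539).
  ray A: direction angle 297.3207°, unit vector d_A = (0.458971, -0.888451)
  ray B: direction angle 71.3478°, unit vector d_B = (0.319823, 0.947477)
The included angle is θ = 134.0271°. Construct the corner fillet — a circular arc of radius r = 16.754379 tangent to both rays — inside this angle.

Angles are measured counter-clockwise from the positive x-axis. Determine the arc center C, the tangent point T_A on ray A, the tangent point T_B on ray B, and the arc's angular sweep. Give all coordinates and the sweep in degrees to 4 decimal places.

bisector direction at 4.3342° = (0.997140,0.075575)
center distance |VC| = r/sin(θ/2) = 16.754379/sin(67.0135°) = 18.199467
C = V + |VC|·bis = (7.8692,-7.0871)
T_A = V + ((C−V)·d_A)·d_A = V + 7.1071·d_A = (-7.0163,-14.7769)
T_B = V + ((C−V)·d_B)·d_B = V + 7.1071·d_B = (-8.0052,-1.7287)
sweep = 180° − θ = 45.9729°

center=(7.8692,-7.0871) T_A=(-7.0163,-14.7769) T_B=(-8.0052,-1.7287) sweep=45.9729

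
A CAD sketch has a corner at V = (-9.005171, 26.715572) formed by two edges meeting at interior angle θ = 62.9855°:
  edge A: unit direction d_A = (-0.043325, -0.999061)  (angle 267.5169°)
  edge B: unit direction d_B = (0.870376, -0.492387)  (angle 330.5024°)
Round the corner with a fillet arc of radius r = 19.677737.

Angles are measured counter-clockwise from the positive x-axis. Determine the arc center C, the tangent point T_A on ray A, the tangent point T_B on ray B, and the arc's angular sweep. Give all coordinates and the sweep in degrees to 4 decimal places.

bisector direction at 299.0097° = (0.484957,-0.874538)
center distance |VC| = r/sin(θ/2) = 19.677737/sin(31.4928°) = 37.668623
C = V + |VC|·bis = (9.2625,-6.2271)
T_A = V + ((C−V)·d_A)·d_A = V + 32.1203·d_A = (-10.3968,-5.3745)
T_B = V + ((C−V)·d_B)·d_B = V + 32.1203·d_B = (18.9516,10.9000)
sweep = 180° − θ = 117.0145°

center=(9.2625,-6.2271) T_A=(-10.3968,-5.3745) T_B=(18.9516,10.9000) sweep=117.0145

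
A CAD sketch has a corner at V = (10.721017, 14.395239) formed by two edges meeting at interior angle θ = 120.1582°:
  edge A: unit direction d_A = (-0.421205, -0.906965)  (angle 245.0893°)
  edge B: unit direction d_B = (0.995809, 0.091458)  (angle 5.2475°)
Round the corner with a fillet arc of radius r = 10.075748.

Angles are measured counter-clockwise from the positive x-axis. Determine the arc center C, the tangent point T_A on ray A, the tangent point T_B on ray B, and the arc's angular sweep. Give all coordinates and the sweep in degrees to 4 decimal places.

center=(17.4169,4.8921) T_A=(8.2786,9.1360) T_B=(16.4954,14.9256) sweep=59.8418

bisector direction at 305.1684° = (0.575982,-0.817463)
center distance |VC| = r/sin(θ/2) = 10.075748/sin(60.0791°) = 11.625217
C = V + |VC|·bis = (17.4169,4.8921)
T_A = V + ((C−V)·d_A)·d_A = V + 5.7987·d_A = (8.2786,9.1360)
T_B = V + ((C−V)·d_B)·d_B = V + 5.7987·d_B = (16.4954,14.9256)
sweep = 180° − θ = 59.8418°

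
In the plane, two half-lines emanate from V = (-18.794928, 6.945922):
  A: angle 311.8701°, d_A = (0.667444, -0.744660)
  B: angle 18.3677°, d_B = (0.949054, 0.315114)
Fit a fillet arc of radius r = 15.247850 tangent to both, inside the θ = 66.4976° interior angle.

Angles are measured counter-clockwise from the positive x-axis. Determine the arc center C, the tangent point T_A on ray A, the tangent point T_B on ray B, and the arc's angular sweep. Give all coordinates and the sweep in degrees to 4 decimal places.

bisector direction at 345.1189° = (0.966461,-0.256814)
center distance |VC| = r/sin(θ/2) = 15.247850/sin(33.2488°) = 27.810552
C = V + |VC|·bis = (8.0829,-0.1962)
T_A = V + ((C−V)·d_A)·d_A = V + 23.2579·d_A = (-3.2716,-10.3733)
T_B = V + ((C−V)·d_B)·d_B = V + 23.2579·d_B = (3.2781,14.2748)
sweep = 180° − θ = 113.5024°

center=(8.0829,-0.1962) T_A=(-3.2716,-10.3733) T_B=(3.2781,14.2748) sweep=113.5024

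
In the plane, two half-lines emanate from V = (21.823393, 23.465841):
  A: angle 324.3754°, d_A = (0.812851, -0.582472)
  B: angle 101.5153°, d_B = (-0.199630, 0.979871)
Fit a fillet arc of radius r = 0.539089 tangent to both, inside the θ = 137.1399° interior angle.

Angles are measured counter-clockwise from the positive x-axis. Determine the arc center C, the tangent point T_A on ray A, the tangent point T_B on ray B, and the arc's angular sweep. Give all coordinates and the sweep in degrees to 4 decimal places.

bisector direction at 32.9454° = (0.839190,0.543839)
center distance |VC| = r/sin(θ/2) = 0.539089/sin(68.5700°) = 0.579127
C = V + |VC|·bis = (22.3094,23.7808)
T_A = V + ((C−V)·d_A)·d_A = V + 0.2116·d_A = (21.9954,23.3426)
T_B = V + ((C−V)·d_B)·d_B = V + 0.2116·d_B = (21.7812,23.6732)
sweep = 180° − θ = 42.8601°

center=(22.3094,23.7808) T_A=(21.9954,23.3426) T_B=(21.7812,23.6732) sweep=42.8601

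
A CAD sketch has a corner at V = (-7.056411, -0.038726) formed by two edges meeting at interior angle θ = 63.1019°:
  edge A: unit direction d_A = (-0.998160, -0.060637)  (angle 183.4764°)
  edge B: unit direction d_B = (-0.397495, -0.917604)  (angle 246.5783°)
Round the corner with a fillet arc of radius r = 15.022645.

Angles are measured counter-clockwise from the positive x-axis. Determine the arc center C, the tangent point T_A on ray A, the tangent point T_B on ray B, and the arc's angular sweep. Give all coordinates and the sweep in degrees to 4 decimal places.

bisector direction at 215.0274° = (-0.818878,-0.573967)
center distance |VC| = r/sin(θ/2) = 15.022645/sin(31.5510°) = 28.709903
C = V + |VC|·bis = (-30.5663,-16.5173)
T_A = V + ((C−V)·d_A)·d_A = V + 24.4659·d_A = (-31.4773,-1.5223)
T_B = V + ((C−V)·d_B)·d_B = V + 24.4659·d_B = (-16.7815,-22.4887)
sweep = 180° − θ = 116.8981°

center=(-30.5663,-16.5173) T_A=(-31.4773,-1.5223) T_B=(-16.7815,-22.4887) sweep=116.8981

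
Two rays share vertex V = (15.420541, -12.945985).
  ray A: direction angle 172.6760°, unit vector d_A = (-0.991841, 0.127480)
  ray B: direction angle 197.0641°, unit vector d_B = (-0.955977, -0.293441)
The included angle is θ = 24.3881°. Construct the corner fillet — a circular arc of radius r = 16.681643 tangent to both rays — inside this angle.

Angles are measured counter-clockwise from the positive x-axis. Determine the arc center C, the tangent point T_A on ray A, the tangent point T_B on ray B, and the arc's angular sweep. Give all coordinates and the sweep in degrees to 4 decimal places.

center=(-63.2707,-19.6508) T_A=(-61.1441,-3.1052) T_B=(-58.3756,-35.5980) sweep=155.6119

bisector direction at 184.8700° = (-0.996390,-0.084896)
center distance |VC| = r/sin(θ/2) = 16.681643/sin(12.1941°) = 78.976342
C = V + |VC|·bis = (-63.2707,-19.6508)
T_A = V + ((C−V)·d_A)·d_A = V + 77.1945·d_A = (-61.1441,-3.1052)
T_B = V + ((C−V)·d_B)·d_B = V + 77.1945·d_B = (-58.3756,-35.5980)
sweep = 180° − θ = 155.6119°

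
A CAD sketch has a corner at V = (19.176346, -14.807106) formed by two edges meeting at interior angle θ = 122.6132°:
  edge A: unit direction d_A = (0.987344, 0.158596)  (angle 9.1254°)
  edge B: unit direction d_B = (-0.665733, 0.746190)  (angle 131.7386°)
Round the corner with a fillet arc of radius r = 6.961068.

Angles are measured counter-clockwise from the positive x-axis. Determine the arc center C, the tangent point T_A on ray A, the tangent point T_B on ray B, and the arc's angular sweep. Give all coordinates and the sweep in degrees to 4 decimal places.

bisector direction at 70.4320° = (0.334925,0.942245)
center distance |VC| = r/sin(θ/2) = 6.961068/sin(61.3066°) = 7.935541
C = V + |VC|·bis = (21.8342,-7.3299)
T_A = V + ((C−V)·d_A)·d_A = V + 3.8100·d_A = (22.9382,-14.2029)
T_B = V + ((C−V)·d_B)·d_B = V + 3.8100·d_B = (16.6399,-11.9641)
sweep = 180° − θ = 57.3868°

center=(21.8342,-7.3299) T_A=(22.9382,-14.2029) T_B=(16.6399,-11.9641) sweep=57.3868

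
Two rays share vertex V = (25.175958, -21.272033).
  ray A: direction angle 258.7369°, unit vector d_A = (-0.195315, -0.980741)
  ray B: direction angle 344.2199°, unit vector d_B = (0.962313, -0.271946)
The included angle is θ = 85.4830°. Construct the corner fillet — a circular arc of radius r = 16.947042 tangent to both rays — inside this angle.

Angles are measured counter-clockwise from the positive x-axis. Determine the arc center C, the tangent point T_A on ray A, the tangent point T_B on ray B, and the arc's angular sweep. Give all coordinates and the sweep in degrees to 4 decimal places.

bisector direction at 301.4784° = (0.522177,-0.852837)
center distance |VC| = r/sin(θ/2) = 16.947042/sin(42.7415°) = 24.970159
C = V + |VC|·bis = (38.2148,-42.5675)
T_A = V + ((C−V)·d_A)·d_A = V + 18.3387·d_A = (21.5941,-39.2575)
T_B = V + ((C−V)·d_B)·d_B = V + 18.3387·d_B = (42.8235,-26.2592)
sweep = 180° − θ = 94.5170°

center=(38.2148,-42.5675) T_A=(21.5941,-39.2575) T_B=(42.8235,-26.2592) sweep=94.5170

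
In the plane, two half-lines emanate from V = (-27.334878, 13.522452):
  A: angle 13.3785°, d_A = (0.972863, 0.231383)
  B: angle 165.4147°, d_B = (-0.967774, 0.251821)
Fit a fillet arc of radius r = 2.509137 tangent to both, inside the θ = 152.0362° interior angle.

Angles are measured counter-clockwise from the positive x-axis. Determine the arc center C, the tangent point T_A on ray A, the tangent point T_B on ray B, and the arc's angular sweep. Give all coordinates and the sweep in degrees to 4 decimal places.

bisector direction at 89.3966° = (0.010531,0.999945)
center distance |VC| = r/sin(θ/2) = 2.509137/sin(76.0181°) = 2.585747
C = V + |VC|·bis = (-27.3076,16.1081)
T_A = V + ((C−V)·d_A)·d_A = V + 0.6248·d_A = (-26.7271,13.6670)
T_B = V + ((C−V)·d_B)·d_B = V + 0.6248·d_B = (-27.9395,13.6798)
sweep = 180° − θ = 27.9638°

center=(-27.3076,16.1081) T_A=(-26.7271,13.6670) T_B=(-27.9395,13.6798) sweep=27.9638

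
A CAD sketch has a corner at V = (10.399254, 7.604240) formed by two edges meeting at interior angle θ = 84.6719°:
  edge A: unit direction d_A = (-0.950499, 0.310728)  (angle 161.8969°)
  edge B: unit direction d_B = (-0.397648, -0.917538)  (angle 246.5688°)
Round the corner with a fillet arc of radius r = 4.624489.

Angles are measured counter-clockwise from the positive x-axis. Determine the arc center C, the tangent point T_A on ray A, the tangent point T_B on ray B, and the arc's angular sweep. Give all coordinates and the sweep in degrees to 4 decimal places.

bisector direction at 204.2328° = (-0.911885,-0.410446)
center distance |VC| = r/sin(θ/2) = 4.624489/sin(42.3359°) = 6.866593
C = V + |VC|·bis = (4.1377,4.7859)
T_A = V + ((C−V)·d_A)·d_A = V + 5.0758·d_A = (5.5747,9.1814)
T_B = V + ((C−V)·d_B)·d_B = V + 5.0758·d_B = (8.3809,2.9470)
sweep = 180° − θ = 95.3281°

center=(4.1377,4.7859) T_A=(5.5747,9.1814) T_B=(8.3809,2.9470) sweep=95.3281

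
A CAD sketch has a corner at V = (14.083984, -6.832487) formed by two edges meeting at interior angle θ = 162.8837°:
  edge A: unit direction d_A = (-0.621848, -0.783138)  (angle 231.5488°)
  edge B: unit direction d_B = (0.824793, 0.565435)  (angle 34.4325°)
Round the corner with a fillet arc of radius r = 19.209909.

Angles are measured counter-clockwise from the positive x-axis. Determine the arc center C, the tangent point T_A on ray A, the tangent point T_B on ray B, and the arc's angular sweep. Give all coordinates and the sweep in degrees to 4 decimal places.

bisector direction at 312.9907° = (0.681879,-0.731465)
center distance |VC| = r/sin(θ/2) = 19.209909/sin(81.4419°) = 19.426213
C = V + |VC|·bis = (27.3303,-21.0421)
T_A = V + ((C−V)·d_A)·d_A = V + 2.8909·d_A = (12.2863,-9.0964)
T_B = V + ((C−V)·d_B)·d_B = V + 2.8909·d_B = (16.4684,-5.1979)
sweep = 180° − θ = 17.1163°

center=(27.3303,-21.0421) T_A=(12.2863,-9.0964) T_B=(16.4684,-5.1979) sweep=17.1163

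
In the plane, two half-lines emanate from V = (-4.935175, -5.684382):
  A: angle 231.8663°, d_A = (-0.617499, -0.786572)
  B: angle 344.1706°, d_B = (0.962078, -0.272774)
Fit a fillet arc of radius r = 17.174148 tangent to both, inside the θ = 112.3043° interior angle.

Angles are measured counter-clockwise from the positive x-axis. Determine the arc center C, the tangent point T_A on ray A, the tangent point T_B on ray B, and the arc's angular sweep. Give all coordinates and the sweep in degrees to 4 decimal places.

bisector direction at 288.0185° = (0.309323,-0.950957)
center distance |VC| = r/sin(θ/2) = 17.174148/sin(56.1521°) = 20.678799
C = V + |VC|·bis = (1.4613,-25.3490)
T_A = V + ((C−V)·d_A)·d_A = V + 11.5179·d_A = (-12.0474,-14.7440)
T_B = V + ((C−V)·d_B)·d_B = V + 11.5179·d_B = (6.1459,-8.8262)
sweep = 180° − θ = 67.6957°

center=(1.4613,-25.3490) T_A=(-12.0474,-14.7440) T_B=(6.1459,-8.8262) sweep=67.6957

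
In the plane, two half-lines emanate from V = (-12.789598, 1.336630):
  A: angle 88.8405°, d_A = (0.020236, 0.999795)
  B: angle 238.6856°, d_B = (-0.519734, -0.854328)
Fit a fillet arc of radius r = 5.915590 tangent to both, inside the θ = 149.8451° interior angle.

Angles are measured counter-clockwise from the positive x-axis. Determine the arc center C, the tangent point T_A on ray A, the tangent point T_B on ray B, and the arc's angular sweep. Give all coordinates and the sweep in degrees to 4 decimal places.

center=(-18.6717,3.0497) T_A=(-12.7573,2.9300) T_B=(-13.6179,-0.0249) sweep=30.1549

bisector direction at 163.7631° = (-0.960114,0.279610)
center distance |VC| = r/sin(θ/2) = 5.915590/sin(74.9226°) = 6.126494
C = V + |VC|·bis = (-18.6717,3.0497)
T_A = V + ((C−V)·d_A)·d_A = V + 1.5937·d_A = (-12.7573,2.9300)
T_B = V + ((C−V)·d_B)·d_B = V + 1.5937·d_B = (-13.6179,-0.0249)
sweep = 180° − θ = 30.1549°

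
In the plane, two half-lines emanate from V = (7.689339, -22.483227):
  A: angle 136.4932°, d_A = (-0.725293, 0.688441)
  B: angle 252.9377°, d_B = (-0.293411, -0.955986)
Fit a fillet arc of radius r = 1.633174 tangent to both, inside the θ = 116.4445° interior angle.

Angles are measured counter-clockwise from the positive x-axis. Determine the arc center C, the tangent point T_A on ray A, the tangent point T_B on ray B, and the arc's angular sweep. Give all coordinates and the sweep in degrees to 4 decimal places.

center=(5.8312,-22.9712) T_A=(6.9555,-21.7867) T_B=(7.3925,-23.4504) sweep=63.5555

bisector direction at 194.7155° = (-0.967199,-0.254019)
center distance |VC| = r/sin(θ/2) = 1.633174/sin(58.2223°) = 1.921161
C = V + |VC|·bis = (5.8312,-22.9712)
T_A = V + ((C−V)·d_A)·d_A = V + 1.0117·d_A = (6.9555,-21.7867)
T_B = V + ((C−V)·d_B)·d_B = V + 1.0117·d_B = (7.3925,-23.4504)
sweep = 180° − θ = 63.5555°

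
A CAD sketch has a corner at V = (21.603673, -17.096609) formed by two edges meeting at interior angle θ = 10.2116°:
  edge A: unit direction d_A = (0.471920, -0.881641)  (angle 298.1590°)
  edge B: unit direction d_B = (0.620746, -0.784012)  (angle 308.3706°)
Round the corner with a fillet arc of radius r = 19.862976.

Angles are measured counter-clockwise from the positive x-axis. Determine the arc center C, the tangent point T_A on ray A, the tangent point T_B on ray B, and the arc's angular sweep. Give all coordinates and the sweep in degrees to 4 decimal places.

center=(144.0264,-203.7171) T_A=(126.5144,-213.0909) T_B=(159.5992,-191.3873) sweep=169.7884

bisector direction at 303.2648° = (0.548509,-0.836144)
center distance |VC| = r/sin(θ/2) = 19.862976/sin(5.1058°) = 223.191732
C = V + |VC|·bis = (144.0264,-203.7171)
T_A = V + ((C−V)·d_A)·d_A = V + 222.3061·d_A = (126.5144,-213.0909)
T_B = V + ((C−V)·d_B)·d_B = V + 222.3061·d_B = (159.5992,-191.3873)
sweep = 180° − θ = 169.7884°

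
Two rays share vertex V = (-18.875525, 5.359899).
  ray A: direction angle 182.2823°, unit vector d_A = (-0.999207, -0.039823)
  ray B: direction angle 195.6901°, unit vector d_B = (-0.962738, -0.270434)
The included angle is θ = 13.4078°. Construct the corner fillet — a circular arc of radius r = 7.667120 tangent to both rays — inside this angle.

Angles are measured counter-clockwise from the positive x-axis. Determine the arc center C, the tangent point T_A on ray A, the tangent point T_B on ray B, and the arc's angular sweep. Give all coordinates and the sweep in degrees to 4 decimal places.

center=(-83.7472,-4.8988) T_A=(-84.0525,2.7623) T_B=(-81.6738,-12.2802) sweep=166.5922

bisector direction at 188.9862° = (-0.987726,-0.156197)
center distance |VC| = r/sin(θ/2) = 7.667120/sin(6.7039°) = 65.677823
C = V + |VC|·bis = (-83.7472,-4.8988)
T_A = V + ((C−V)·d_A)·d_A = V + 65.2288·d_A = (-84.0525,2.7623)
T_B = V + ((C−V)·d_B)·d_B = V + 65.2288·d_B = (-81.6738,-12.2802)
sweep = 180° − θ = 166.5922°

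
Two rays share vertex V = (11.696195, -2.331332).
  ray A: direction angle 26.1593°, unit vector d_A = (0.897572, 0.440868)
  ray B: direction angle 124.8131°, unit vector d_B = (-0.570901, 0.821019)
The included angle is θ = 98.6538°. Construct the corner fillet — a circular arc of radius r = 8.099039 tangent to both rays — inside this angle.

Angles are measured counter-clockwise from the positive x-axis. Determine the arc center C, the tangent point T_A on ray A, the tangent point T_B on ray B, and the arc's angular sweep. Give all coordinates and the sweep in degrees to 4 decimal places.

bisector direction at 75.4862° = (0.250613,0.968087)
center distance |VC| = r/sin(θ/2) = 8.099039/sin(49.3269°) = 10.678544
C = V + |VC|·bis = (14.3724,8.0064)
T_A = V + ((C−V)·d_A)·d_A = V + 6.9597·d_A = (17.9430,0.7370)
T_B = V + ((C−V)·d_B)·d_B = V + 6.9597·d_B = (7.7229,3.3827)
sweep = 180° − θ = 81.3462°

center=(14.3724,8.0064) T_A=(17.9430,0.7370) T_B=(7.7229,3.3827) sweep=81.3462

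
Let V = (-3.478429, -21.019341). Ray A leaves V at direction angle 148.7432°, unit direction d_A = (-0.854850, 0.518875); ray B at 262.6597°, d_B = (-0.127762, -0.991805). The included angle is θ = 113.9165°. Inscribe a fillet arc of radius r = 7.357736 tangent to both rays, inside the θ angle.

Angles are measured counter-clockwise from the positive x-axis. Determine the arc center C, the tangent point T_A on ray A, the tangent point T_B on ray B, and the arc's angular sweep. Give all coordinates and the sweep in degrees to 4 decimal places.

bisector direction at 205.7015° = (-0.901066,-0.433682)
center distance |VC| = r/sin(θ/2) = 7.357736/sin(56.9582°) = 8.777250
C = V + |VC|·bis = (-11.3873,-24.8259)
T_A = V + ((C−V)·d_A)·d_A = V + 4.7858·d_A = (-7.5696,-18.5361)
T_B = V + ((C−V)·d_B)·d_B = V + 4.7858·d_B = (-4.0899,-25.7659)
sweep = 180° − θ = 66.0835°

center=(-11.3873,-24.8259) T_A=(-7.5696,-18.5361) T_B=(-4.0899,-25.7659) sweep=66.0835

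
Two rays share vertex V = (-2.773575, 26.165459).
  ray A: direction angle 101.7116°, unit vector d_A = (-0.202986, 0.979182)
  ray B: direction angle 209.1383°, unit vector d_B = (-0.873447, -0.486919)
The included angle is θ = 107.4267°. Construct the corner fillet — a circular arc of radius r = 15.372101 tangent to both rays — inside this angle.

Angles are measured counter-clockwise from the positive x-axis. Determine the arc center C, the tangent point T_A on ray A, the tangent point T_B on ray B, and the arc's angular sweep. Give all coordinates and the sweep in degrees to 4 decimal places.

bisector direction at 155.4249° = (-0.909417,0.415885)
center distance |VC| = r/sin(θ/2) = 15.372101/sin(53.7133°) = 19.070519
C = V + |VC|·bis = (-20.1166,34.0966)
T_A = V + ((C−V)·d_A)·d_A = V + 11.2864·d_A = (-5.0646,37.2169)
T_B = V + ((C−V)·d_B)·d_B = V + 11.2864·d_B = (-12.6317,20.6699)
sweep = 180° − θ = 72.5733°

center=(-20.1166,34.0966) T_A=(-5.0646,37.2169) T_B=(-12.6317,20.6699) sweep=72.5733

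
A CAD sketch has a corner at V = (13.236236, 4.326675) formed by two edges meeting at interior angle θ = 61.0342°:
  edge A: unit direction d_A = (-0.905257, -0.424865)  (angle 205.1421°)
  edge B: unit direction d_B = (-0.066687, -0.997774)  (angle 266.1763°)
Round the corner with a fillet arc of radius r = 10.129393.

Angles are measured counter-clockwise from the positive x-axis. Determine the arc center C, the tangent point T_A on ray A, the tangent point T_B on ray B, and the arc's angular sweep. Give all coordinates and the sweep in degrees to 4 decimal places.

center=(1.9834,-12.1441) T_A=(-2.3202,-2.9744) T_B=(12.0903,-12.8196) sweep=118.9658

bisector direction at 235.6592° = (-0.564114,-0.825697)
center distance |VC| = r/sin(θ/2) = 10.129393/sin(30.5171°) = 19.947780
C = V + |VC|·bis = (1.9834,-12.1441)
T_A = V + ((C−V)·d_A)·d_A = V + 17.1846·d_A = (-2.3202,-2.9744)
T_B = V + ((C−V)·d_B)·d_B = V + 17.1846·d_B = (12.0903,-12.8196)
sweep = 180° − θ = 118.9658°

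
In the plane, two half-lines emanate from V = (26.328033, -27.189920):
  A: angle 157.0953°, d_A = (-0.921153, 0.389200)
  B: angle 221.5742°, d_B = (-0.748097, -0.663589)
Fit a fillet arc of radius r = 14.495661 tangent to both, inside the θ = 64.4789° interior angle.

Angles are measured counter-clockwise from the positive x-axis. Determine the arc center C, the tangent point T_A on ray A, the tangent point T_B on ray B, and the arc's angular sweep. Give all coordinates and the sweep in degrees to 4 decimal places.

center=(-0.4851,-31.5974) T_A=(5.1566,-18.2447) T_B=(9.1341,-42.4416) sweep=115.5211

bisector direction at 189.3348° = (-0.986758,-0.162202)
center distance |VC| = r/sin(θ/2) = 14.495661/sin(32.2394°) = 27.172973
C = V + |VC|·bis = (-0.4851,-31.5974)
T_A = V + ((C−V)·d_A)·d_A = V + 22.9836·d_A = (5.1566,-18.2447)
T_B = V + ((C−V)·d_B)·d_B = V + 22.9836·d_B = (9.1341,-42.4416)
sweep = 180° − θ = 115.5211°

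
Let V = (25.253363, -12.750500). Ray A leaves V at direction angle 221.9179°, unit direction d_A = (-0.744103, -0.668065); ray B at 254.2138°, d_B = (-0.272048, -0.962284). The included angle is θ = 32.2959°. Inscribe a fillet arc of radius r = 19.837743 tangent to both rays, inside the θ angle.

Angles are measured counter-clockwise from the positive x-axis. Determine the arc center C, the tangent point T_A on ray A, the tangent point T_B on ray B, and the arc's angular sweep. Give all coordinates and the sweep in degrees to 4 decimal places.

center=(-12.4754,-73.2838) T_A=(-25.7283,-58.5225) T_B=(6.6142,-78.6806) sweep=147.7041

bisector direction at 238.0659° = (-0.528944,-0.848657)
center distance |VC| = r/sin(θ/2) = 19.837743/sin(16.1480°) = 71.328353
C = V + |VC|·bis = (-12.4754,-73.2838)
T_A = V + ((C−V)·d_A)·d_A = V + 68.5142·d_A = (-25.7283,-58.5225)
T_B = V + ((C−V)·d_B)·d_B = V + 68.5142·d_B = (6.6142,-78.6806)
sweep = 180° − θ = 147.7041°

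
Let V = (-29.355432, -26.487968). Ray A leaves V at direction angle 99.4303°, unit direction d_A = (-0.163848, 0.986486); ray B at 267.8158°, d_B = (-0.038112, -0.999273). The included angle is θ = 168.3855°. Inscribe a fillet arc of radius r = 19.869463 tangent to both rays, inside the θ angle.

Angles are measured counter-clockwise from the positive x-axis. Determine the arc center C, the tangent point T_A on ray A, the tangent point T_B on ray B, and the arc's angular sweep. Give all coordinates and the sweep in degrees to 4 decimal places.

bisector direction at 183.6231° = (-0.998001,-0.063192)
center distance |VC| = r/sin(θ/2) = 19.869463/sin(84.1928°) = 19.971961
C = V + |VC|·bis = (-49.2875,-27.7500)
T_A = V + ((C−V)·d_A)·d_A = V + 2.0208·d_A = (-29.6865,-24.4945)
T_B = V + ((C−V)·d_B)·d_B = V + 2.0208·d_B = (-29.4324,-28.5073)
sweep = 180° − θ = 11.6145°

center=(-49.2875,-27.7500) T_A=(-29.6865,-24.4945) T_B=(-29.4324,-28.5073) sweep=11.6145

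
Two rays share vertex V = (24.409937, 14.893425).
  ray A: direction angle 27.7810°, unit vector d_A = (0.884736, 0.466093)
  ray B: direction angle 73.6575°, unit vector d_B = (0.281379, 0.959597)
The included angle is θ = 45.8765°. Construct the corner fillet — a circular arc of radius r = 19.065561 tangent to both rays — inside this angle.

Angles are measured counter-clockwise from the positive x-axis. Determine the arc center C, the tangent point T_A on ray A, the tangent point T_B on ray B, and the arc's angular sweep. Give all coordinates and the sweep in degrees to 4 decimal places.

bisector direction at 50.7193° = (0.633121,0.774053)
center distance |VC| = r/sin(θ/2) = 19.065561/sin(22.9383°) = 48.918812
C = V + |VC|·bis = (55.3815,52.7592)
T_A = V + ((C−V)·d_A)·d_A = V + 45.0506·d_A = (64.2678,35.8912)
T_B = V + ((C−V)·d_B)·d_B = V + 45.0506·d_B = (37.0862,58.1238)
sweep = 180° − θ = 134.1235°

center=(55.3815,52.7592) T_A=(64.2678,35.8912) T_B=(37.0862,58.1238) sweep=134.1235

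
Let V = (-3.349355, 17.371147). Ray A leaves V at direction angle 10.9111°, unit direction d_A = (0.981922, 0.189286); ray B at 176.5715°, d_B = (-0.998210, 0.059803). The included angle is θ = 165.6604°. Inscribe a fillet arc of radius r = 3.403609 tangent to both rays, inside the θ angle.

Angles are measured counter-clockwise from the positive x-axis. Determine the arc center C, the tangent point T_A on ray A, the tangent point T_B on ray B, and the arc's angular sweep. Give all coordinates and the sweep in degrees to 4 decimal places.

bisector direction at 93.7413° = (-0.065252,0.997869)
center distance |VC| = r/sin(θ/2) = 3.403609/sin(82.8302°) = 3.430433
C = V + |VC|·bis = (-3.5732,20.7943)
T_A = V + ((C−V)·d_A)·d_A = V + 0.4282·d_A = (-2.9289,17.4522)
T_B = V + ((C−V)·d_B)·d_B = V + 0.4282·d_B = (-3.7767,17.3968)
sweep = 180° − θ = 14.3396°

center=(-3.5732,20.7943) T_A=(-2.9289,17.4522) T_B=(-3.7767,17.3968) sweep=14.3396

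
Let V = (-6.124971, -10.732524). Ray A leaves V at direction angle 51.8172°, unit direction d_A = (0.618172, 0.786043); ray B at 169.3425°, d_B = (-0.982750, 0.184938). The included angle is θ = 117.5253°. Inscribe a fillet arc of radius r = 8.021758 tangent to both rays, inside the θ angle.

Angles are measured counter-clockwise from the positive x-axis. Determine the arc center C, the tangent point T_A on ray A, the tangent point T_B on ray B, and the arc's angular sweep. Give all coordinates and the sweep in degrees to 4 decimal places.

bisector direction at 110.5799° = (-0.351512,0.936183)
center distance |VC| = r/sin(θ/2) = 8.021758/sin(58.7627°) = 9.381884
C = V + |VC|·bis = (-9.4228,-1.9494)
T_A = V + ((C−V)·d_A)·d_A = V + 4.8653·d_A = (-3.1174,-6.9082)
T_B = V + ((C−V)·d_B)·d_B = V + 4.8653·d_B = (-10.9063,-9.8327)
sweep = 180° − θ = 62.4747°

center=(-9.4228,-1.9494) T_A=(-3.1174,-6.9082) T_B=(-10.9063,-9.8327) sweep=62.4747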